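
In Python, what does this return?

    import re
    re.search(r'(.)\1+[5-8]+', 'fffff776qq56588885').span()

(0, 8)

`\1` has to match the exact text group 1 already captured.
The match spans [0:8] → 'fffff776'.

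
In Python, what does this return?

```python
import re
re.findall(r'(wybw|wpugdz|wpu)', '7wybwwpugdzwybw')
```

`|` is ordered: at each position the engine commits to the first alternative that works.
Scanning left to right: at [1:5] match 'wybw', group 1 = 'wybw'; at [5:11] match 'wpugdz', group 1 = 'wpugdz'; at [11:15] match 'wybw', group 1 = 'wybw'.
One capturing group, so `findall` returns just the captured substring from each match — 3 in all.

['wybw', 'wpugdz', 'wybw']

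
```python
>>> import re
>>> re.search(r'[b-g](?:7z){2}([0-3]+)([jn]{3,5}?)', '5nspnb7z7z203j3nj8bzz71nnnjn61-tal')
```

None

Pattern: a character in [b-g], then the literal '7z' repeated 2 times; then one or more of a character in [0-3] (captured); then 3 to 5 of one of [jn] (lazy) (captured).
`re.search` tries every starting position until one works.
Here nothing in the string fits, so the call returns None.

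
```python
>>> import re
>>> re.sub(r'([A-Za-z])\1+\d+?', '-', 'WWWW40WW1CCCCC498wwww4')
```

`\1` is not a pattern — it's the concrete string captured by group 1, re-applied verbatim.
Every occurrence is swapped for '-'.

'-0--98-'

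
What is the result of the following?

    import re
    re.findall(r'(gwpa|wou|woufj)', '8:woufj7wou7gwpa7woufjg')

Alternation isn't longest-match — the leftmost alternative that fits at this position is chosen.
Scanning left to right: at [2:5] match 'wou', group 1 = 'wou'; at [8:11] match 'wou', group 1 = 'wou'; at [12:16] match 'gwpa', group 1 = 'gwpa'; at [17:20] match 'wou', group 1 = 'wou'.
`findall` collects group 1 from each match (4 total).

['wou', 'wou', 'gwpa', 'wou']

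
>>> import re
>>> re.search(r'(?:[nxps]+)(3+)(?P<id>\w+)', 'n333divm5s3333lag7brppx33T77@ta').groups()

('333', 'divm5s3333lag7brppx33T77')

The pattern matches one or more of one of [nxps] (non-capturing group); then one or more of a literal '3' (captured); then one or more of a word character (captured as 'id').
Unlike `match`, `search` isn't anchored — it looks for the pattern anywhere in the string.
The match spans [0:28] → 'n333divm5s3333lag7brppx33T77'.
Captured: group 1 = '333', group 2 = 'divm5s3333lag7brppx33T77'.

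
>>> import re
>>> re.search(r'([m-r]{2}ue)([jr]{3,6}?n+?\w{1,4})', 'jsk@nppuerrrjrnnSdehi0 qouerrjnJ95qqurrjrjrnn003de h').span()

Because the quantifier is non-greedy, it stops expanding at the earliest point where the rest of the pattern can succeed.
The match spans [5:19] → 'ppuerrrjrnnSde'.

(5, 19)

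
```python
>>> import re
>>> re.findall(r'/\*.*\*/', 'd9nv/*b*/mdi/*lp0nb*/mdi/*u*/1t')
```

['/*b*/mdi/*lp0nb*/mdi/*u*/']

Matches: at [4:29] → '/*b*/mdi/*lp0nb*/mdi/*u*/'.
Since nothing is captured, `findall` lists the 1 matched substring directly.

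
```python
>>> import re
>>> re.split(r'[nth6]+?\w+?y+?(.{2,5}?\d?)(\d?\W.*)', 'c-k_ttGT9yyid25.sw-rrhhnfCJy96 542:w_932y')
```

['c-k_', 'yid2', '5.sw-rrhhnfCJy96 542:w_932y', '']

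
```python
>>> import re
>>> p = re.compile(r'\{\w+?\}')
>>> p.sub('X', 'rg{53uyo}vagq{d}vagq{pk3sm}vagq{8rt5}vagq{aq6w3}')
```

'rgXvagqXvagqXvagqXvagqX'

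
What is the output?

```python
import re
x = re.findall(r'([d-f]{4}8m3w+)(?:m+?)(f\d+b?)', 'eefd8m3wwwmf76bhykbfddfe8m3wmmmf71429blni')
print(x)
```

The pattern matches exactly 4 of a character in [d-f], then the literal '8m3', then one or more of a literal 'w' (captured); then one or more of a literal 'm' (lazy) (non-capturing group); then the literal 'f', then one or more of a digit, then optionally the literal 'b' (captured).
Scanning left to right: at [0:15] match 'eefd8m3wwwmf76b', groups = ('eefd8m3www', 'f76b'); at [20:38] match 'ddfe8m3wmmmf71429b', groups = ('ddfe8m3w', 'f71429b').
With 2 capturing groups, `findall` returns a 2-tuple per match.

[('eefd8m3www', 'f76b'), ('ddfe8m3w', 'f71429b')]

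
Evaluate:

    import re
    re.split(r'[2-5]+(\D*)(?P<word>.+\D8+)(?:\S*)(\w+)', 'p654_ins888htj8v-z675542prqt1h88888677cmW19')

['p6', '_ins', '888htj8v-z675542prqt1h88888', '9', '']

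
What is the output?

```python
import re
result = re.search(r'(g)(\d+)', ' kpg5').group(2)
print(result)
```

The match spans [3:5] → 'g5'.
Captured: group 1 = 'g', group 2 = '5'.

5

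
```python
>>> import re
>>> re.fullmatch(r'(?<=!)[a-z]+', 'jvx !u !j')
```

None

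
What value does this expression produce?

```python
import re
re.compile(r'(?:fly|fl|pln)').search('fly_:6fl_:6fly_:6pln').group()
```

The regex engine tests alternatives in the order written; an earlier branch that matches wins even if a later one would match more.
Unlike `match`, `search` isn't anchored — it looks for the pattern anywhere in the string.
The match spans [0:3] → 'fly'.

'fly'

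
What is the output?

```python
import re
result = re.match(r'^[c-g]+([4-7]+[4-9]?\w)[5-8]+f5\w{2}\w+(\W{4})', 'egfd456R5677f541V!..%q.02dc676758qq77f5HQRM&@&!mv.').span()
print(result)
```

This matches anchored at the start of the string; then one or more of a character in [c-g]; then one or more of a character in [4-7], then optionally a character in [4-9], then a word character (captured); then one or more of a character in [5-8]; then the literal 'f5', then exactly 2 of a word character, then one or more of a word character; then exactly 4 of a non-word character (captured).
`match` is anchored at position 0; if the pattern doesn't fit there, it returns None.
The match spans [0:21] → 'egfd456R5677f541V!..%'.
Captured: group 1 = '456R', group 2 = '!..%'.

(0, 21)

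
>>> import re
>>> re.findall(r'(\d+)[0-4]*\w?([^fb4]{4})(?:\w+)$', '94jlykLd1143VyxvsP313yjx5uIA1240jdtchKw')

[('94', 'lykL')]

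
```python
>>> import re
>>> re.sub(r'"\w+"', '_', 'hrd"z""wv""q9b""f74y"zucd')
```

'hrd____zucd'

Matches: at [3:6] → '"z"'; at [6:10] → '"wv"'; at [10:15] → '"q9b"'; at [15:21] → '"f74y"'.
Each match is replaced by '_'.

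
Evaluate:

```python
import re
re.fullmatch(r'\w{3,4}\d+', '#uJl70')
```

None

`re.fullmatch` requires the pattern to consume the entire string.
Here there's no way to consume every character, so the call returns None.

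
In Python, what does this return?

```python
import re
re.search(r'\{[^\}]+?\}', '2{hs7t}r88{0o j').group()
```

'{hs7t}'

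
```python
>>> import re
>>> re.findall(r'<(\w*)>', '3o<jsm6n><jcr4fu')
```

Scanning left to right: at [2:9] match '<jsm6n>', group 1 = 'jsm6n'.
Because there's exactly one group, `findall` drops the full match and keeps group 1 from the one hit.

['jsm6n']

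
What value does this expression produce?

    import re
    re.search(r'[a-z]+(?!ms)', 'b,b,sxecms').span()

(0, 1)

A negative assertion filters positions out without eating any characters.
`re.search` scans for the first position where the pattern succeeds.
The match spans [0:1] → 'b'.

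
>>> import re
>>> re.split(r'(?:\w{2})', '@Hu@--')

['@', '@--']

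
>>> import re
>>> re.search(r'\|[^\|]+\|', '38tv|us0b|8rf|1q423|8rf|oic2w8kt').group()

'|us0b|'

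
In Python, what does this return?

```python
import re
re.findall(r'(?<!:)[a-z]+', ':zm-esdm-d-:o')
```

['m', 'esdm', 'd']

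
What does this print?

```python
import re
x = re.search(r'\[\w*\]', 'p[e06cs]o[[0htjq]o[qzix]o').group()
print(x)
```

`re.search` scans for the first position where the pattern succeeds.
The match spans [1:8] → '[e06cs]'.

[e06cs]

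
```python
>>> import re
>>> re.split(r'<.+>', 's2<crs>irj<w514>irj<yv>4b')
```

Matches to split on: at [2:23] → '<crs>irj<w514>irj<yv>'.
`split` removes every match and returns the 2 fragments in between.

['s2', '4b']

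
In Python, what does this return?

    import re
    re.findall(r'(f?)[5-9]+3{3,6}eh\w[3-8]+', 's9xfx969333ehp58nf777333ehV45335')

['', 'f']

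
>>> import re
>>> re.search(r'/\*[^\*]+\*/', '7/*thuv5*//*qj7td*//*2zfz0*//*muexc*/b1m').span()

The match spans [1:10] → '/*thuv5*/'.

(1, 10)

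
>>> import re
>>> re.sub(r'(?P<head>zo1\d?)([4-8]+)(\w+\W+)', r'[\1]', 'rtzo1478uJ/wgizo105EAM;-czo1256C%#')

The pattern matches the literal 'zo1', then optionally a digit (captured as 'head'); then one or more of a character in [4-8] (captured); then one or more of a word character, then one or more of a non-word character (captured).
Matches: at [2:11] → 'zo1478uJ/'; at [14:24] → 'zo105EAM;-'; at [25:34] → 'zo1256C%#'.
`\1` in the replacement pulls in group 1's text for each match.

'rt[zo14]wgi[zo10]c[zo12]'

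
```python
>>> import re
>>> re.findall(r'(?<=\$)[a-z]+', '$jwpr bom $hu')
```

Because the assertion is zero-width, the text it checks is not consumed and won't appear in the result.
With no groups in the pattern, `findall` gives back each whole match — 2 here.

['jwpr', 'hu']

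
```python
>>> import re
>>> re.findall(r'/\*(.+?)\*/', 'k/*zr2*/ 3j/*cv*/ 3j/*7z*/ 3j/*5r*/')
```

Because the quantifier is non-greedy, it stops expanding at the earliest point where the rest of the pattern can succeed.
Walking the string: at [1:8] match '/*zr2*/', group 1 = 'zr2'; at [11:17] match '/*cv*/', group 1 = 'cv'; at [20:26] match '/*7z*/', group 1 = '7z'; at [29:35] match '/*5r*/', group 1 = '5r'.
`findall` collects group 1 from each match (4 total).

['zr2', 'cv', '7z', '5r']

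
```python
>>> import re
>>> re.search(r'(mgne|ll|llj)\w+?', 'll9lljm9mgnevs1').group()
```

'll9'

`search` walks the string left to right and returns the first match it finds.
The match spans [0:3] → 'll9'.
Captured: group 1 = 'll'.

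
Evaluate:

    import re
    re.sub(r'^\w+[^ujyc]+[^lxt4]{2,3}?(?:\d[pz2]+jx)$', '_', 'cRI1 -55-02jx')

'_'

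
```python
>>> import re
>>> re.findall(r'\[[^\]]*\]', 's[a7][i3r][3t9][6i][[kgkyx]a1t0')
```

Walking the string: at [1:5] → '[a7]'; at [5:10] → '[i3r]'; at [10:15] → '[3t9]'; at [15:19] → '[6i]'; at [19:27] → '[[kgkyx]'.
No capturing groups, so `findall` returns the 5 full match strings.

['[a7]', '[i3r]', '[3t9]', '[6i]', '[[kgkyx]']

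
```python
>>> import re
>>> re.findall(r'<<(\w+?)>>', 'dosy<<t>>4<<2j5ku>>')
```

Matches: at [4:9] match '<<t>>', group 1 = 't'; at [10:19] match '<<2j5ku>>', group 1 = '2j5ku'.
With a single group, `findall` returns only what that group captured — 2 items.

['t', '2j5ku']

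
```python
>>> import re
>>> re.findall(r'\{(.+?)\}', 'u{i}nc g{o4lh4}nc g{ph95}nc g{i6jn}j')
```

A `+?`/`*?`/`{m,n}?` starts at its minimum and grows only as far as needed for what follows to match.
With a single group, `findall` returns only what that group captured — 4 items.

['i', 'o4lh4', 'ph95', 'i6jn']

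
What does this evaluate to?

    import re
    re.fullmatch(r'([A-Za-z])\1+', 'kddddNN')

None

For `fullmatch`, every character of the input must be accounted for by the pattern.
Here there's no way to consume every character, so the call returns None.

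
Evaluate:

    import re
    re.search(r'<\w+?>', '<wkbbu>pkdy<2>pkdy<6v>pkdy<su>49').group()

'<wkbbu>'

Unlike `match`, `search` isn't anchored — it looks for the pattern anywhere in the string.
The match spans [0:7] → '<wkbbu>'.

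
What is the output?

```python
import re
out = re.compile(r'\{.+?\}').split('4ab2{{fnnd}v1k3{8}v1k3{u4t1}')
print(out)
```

A `+?`/`*?`/`{m,n}?` starts at its minimum and grows only as far as needed for what follows to match.
Matches to split on: at [4:11] → '{{fnnd}'; at [15:18] → '{8}'; at [22:28] → '{u4t1}'.
The string is cut at each match, leaving 4 pieces.

['4ab2', 'v1k3', 'v1k3', '']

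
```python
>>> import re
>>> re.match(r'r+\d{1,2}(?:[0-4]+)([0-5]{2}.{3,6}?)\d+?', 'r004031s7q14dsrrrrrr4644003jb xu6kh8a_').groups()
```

The pattern matches one or more of a literal 'r', then 1 to 2 of a digit; then one or more of a character in [0-4] (non-capturing group); then exactly 2 of a character in [0-5], then 3 to 6 of any character (lazy) (captured); then one or more of a digit (lazy).
With the lazy modifier that quantifier settles for the fewest repetitions that let the rest of the pattern succeed (the atoms after it are unaffected and can still be greedy).
`match` is anchored at position 0; if the pattern doesn't fit there, it returns None.
The match spans [0:11] → 'r004031s7q1'.
Captured: group 1 = '31s7q'.

('31s7q',)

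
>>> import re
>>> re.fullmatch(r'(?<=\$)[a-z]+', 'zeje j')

None

`fullmatch` succeeds only if the pattern covers the string from start to end.
Here the string isn't matched end-to-end, so the call returns None.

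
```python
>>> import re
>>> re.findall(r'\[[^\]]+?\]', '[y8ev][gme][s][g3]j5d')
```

['[y8ev]', '[gme]', '[s]', '[g3]']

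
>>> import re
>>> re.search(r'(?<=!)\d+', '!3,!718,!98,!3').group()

'3'

The lookaround is zero-width — it requires the adjacent text to match without consuming it, so the asserted text isn't part of the match.
`search` walks the string left to right and returns the first match it finds.
The match spans [1:2] → '3'.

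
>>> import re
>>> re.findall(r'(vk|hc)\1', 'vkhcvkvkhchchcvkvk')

After group 1 captures some text, `\1` only succeeds where that same text appears again.
Walking the string: at [4:8] match 'vkvk', group 1 = 'vk'; at [8:12] match 'hchc', group 1 = 'hc'; at [14:18] match 'vkvk', group 1 = 'vk'.
Because there's exactly one group, `findall` drops the full match and keeps group 1 from each hit.

['vk', 'hc', 'vk']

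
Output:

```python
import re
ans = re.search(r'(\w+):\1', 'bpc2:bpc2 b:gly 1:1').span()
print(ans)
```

The backreference `\1` re-matches whatever the first group consumed, character for character.
The match spans [0:9] → 'bpc2:bpc2'.

(0, 9)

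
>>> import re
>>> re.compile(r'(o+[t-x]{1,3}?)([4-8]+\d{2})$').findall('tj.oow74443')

[('oow', '74443')]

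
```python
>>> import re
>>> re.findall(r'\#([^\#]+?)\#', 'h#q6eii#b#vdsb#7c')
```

Walking the string: at [1:8] match '#q6eii#', group 1 = 'q6eii'; at [9:15] match '#vdsb#', group 1 = 'vdsb'.
One capturing group, so `findall` returns just the captured substring from each match — 2 in all.

['q6eii', 'vdsb']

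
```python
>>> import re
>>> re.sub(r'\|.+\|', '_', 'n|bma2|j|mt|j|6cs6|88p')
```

'n_88p'

Each match is replaced by '_'.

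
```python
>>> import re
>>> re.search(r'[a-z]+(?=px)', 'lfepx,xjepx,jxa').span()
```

(0, 3)

The `(?=…)`/`(?<=…)` assertion just peeks at neighbouring text; it doesn't advance the match position.
The match spans [0:3] → 'lfe'.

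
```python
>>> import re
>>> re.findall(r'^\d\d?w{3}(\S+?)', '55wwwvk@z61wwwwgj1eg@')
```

['v']

The `?` after the quantifier makes it lazy — it takes as little as possible before letting the rest of the pattern try.
One capturing group, so `findall` returns just the captured substring from the one match — 1 in all.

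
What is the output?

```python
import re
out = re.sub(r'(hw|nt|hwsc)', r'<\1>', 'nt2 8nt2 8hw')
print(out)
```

<nt>2 8<nt>2 8<hw>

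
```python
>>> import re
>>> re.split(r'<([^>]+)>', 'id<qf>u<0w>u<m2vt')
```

['id', 'qf', 'u', '0w', 'u<m2vt']

`re.split` interleaves the captured-group text with the surrounding fragments.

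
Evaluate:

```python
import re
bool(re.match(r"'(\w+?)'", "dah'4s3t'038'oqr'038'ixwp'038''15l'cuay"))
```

False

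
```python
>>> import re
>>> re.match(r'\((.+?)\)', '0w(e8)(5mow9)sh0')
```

None

`re.match` only tries the pattern at the start of the string.
Here the pattern fails at index 0, so the call returns None.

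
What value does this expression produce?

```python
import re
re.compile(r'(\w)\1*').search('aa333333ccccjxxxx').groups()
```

The backreference `\1` re-matches whatever the first group consumed, character for character.
`search` walks the string left to right and returns the first match it finds.
The match spans [0:2] → 'aa'.
Captured: group 1 = 'a'.

('a',)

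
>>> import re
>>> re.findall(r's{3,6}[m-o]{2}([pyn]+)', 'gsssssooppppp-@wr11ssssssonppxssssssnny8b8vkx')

['ppppp', 'pp', 'y']

The pattern matches 3 to 6 of a literal 's', then exactly 2 of a character in [m-o]; then one or more of one of [pyn] (captured).
Because there's exactly one group, `findall` drops the full match and keeps group 1 from each hit.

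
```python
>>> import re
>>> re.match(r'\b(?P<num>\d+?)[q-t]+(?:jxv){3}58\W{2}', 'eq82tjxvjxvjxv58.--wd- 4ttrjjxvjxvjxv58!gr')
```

`re.match` won't scan ahead — the pattern has to work from the very first character.
Here position 0 doesn't satisfy it, so the call returns None.

None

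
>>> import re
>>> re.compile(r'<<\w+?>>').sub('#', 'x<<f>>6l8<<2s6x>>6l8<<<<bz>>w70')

Matches: at [1:6] → '<<f>>'; at [9:17] → '<<2s6x>>'; at [22:28] → '<<bz>>'.
Every occurrence is swapped for '#'.

'x#6l8#6l8<<#w70'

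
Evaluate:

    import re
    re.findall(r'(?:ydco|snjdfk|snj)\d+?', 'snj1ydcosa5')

Since nothing is captured, `findall` lists the 1 matched substring directly.

['snj1']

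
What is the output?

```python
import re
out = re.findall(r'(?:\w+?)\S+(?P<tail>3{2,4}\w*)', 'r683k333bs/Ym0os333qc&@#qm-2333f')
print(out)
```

The pattern matches one or more of a word character (lazy) (non-capturing group); then one or more of a non-whitespace character; then 2 to 4 of the literal '3', then zero or more of a word character (captured as 'tail').
Walking the string: at [0:32] match 'r683k333bs/Ym0os333qc&@#qm-2333f', group 1 = '33f'.
With a single group, `findall` returns only what that group captured — 1 item.

['33f']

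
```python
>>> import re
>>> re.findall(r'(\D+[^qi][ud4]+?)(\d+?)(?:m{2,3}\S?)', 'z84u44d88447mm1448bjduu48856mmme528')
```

[('z84u44d', '88447'), ('bjduu4', '8856')]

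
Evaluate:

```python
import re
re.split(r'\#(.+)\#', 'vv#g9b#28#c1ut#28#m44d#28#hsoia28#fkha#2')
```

Because the pattern has a capturing group, `split` also inserts each captured text between the pieces.

['vv', 'g9b#28#c1ut#28#m44d#28#hsoia28#fkha', '2']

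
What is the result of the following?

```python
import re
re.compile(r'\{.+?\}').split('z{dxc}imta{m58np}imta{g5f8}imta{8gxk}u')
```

Matches to split on: at [1:6] → '{dxc}'; at [10:17] → '{m58np}'; at [21:27] → '{g5f8}'; at [31:37] → '{8gxk}'.
Splitting on the pattern gives 5 pieces.

['z', 'imta', 'imta', 'imta', 'u']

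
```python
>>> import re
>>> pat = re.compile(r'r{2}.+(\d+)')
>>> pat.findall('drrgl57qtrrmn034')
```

['4']

The pattern matches exactly 2 of the literal 'r', then one or more of any character; then one or more of a digit (captured).
With a single group, `findall` returns only what that group captured — 1 item.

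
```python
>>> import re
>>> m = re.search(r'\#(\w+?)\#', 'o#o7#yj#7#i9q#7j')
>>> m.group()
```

'#o7#'

Unlike `match`, `search` isn't anchored — it looks for the pattern anywhere in the string.
The match spans [1:5] → '#o7#'.
Captured: group 1 = 'o7'.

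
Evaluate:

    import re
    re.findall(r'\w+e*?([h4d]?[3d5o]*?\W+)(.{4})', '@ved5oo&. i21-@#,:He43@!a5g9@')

This matches one or more of a word character, then zero or more of the literal 'e' (lazy); then optionally one of [h4d], then zero or more of one of [3d5o] (lazy), then one or more of a non-word character (captured); then exactly 4 of any character (captured).
Scanning left to right: at [1:14] match 'ved5oo&. i21-', groups = ('&. ', 'i21-'); at [18:28] match 'He43@!a5g9', groups = ('@!', 'a5g9').
2 groups means each result is a tuple of 2 captured strings — 2 here.

[('&. ', 'i21-'), ('@!', 'a5g9')]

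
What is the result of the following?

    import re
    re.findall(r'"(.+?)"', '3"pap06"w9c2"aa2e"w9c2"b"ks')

['pap06', 'aa2e', 'b']

With the lazy modifier that quantifier settles for the fewest repetitions that let the rest of the pattern succeed (the atoms after it are unaffected and can still be greedy).
`findall` collects group 1 from each match (3 total).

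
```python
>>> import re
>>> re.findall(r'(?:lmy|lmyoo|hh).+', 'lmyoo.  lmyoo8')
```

['lmyoo.  lmyoo8']

Matches: at [0:14] → 'lmyoo.  lmyoo8'.
With no groups in the pattern, `findall` gives back each whole match — 1 here.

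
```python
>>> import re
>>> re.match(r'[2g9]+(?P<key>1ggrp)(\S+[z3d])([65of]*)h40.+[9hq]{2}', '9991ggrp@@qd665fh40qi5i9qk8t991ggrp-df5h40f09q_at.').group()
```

'9991ggrp@@qd665fh40qi5i9qk8t991ggrp-df5h40f09q'

This matches one or more of one of [2g9]; then the literal '1g', then the literal 'grp' (captured as 'key'); then one or more of a non-whitespace character, then one of [z3d] (captured); then zero or more of one of [65of] (captured); then the literal 'h40', then one or more of any character, then exactly 2 of one of [9hq].
With `match`, the pattern is implicitly anchored at the beginning.
The match spans [0:46] → '9991ggrp@@qd665fh40qi5i9qk8t991ggrp-df5h40f09q'.
Captured: group 1 = '1ggrp', group 2 = '@@qd665fh40qi5i9qk8t991ggrp-d', group 3 = 'f5'.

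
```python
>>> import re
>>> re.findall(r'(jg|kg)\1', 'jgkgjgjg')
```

A backreference is literal: `\1` must see the identical characters the first group matched.
Matches: at [4:8] match 'jgjg', group 1 = 'jg'.
Because there's exactly one group, `findall` drops the full match and keeps group 1 from the one hit.

['jg']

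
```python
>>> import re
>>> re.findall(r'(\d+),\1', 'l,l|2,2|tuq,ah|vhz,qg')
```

`\1` has to match the exact text group 1 already captured.
Walking the string: at [4:7] match '2,2', group 1 = '2'.
With a single group, `findall` returns only what that group captured — 1 item.

['2']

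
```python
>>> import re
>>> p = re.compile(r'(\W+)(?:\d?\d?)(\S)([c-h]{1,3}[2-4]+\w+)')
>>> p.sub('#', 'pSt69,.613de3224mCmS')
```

'pSt69#'

The pattern matches one or more of a non-word character (captured); then optionally a digit, then optionally a digit (non-capturing group); then a non-whitespace character (captured); then 1 to 3 of a character in [c-h], then one or more of a character in [2-4], then one or more of a word character (captured).
Matches: at [5:20] → ',.613de3224mCmS'.
Each match is replaced by '#'.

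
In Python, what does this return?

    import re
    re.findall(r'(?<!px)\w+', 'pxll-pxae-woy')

['pxll', 'pxae', 'woy']

A negative assertion filters positions out without eating any characters.
Walking the string: at [0:4] → 'pxll'; at [5:9] → 'pxae'; at [10:13] → 'woy'.
Since nothing is captured, `findall` lists the 3 matched substrings directly.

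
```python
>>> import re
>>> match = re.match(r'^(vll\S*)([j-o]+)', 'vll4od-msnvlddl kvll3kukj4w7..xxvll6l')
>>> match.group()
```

This matches anchored at the start of the string; then the literal 'vll', then zero or more of a non-whitespace character (captured); then one or more of a character in [j-o] (captured).
`re.match` won't scan ahead — the pattern has to work from the very first character.
The match spans [0:15] → 'vll4od-msnvlddl'.
Captured: group 1 = 'vll4od-msnvldd', group 2 = 'l'.

'vll4od-msnvlddl'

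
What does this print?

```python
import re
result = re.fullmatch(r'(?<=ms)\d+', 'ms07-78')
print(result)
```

None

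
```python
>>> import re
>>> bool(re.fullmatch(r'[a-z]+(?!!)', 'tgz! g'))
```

The negative lookaround is zero-width — it rules out positions where the adjacent text would match, without consuming anything.
`re.fullmatch` requires the pattern to consume the entire string.
Here the string isn't matched end-to-end, so the call returns None, and `bool(None)` is False.

False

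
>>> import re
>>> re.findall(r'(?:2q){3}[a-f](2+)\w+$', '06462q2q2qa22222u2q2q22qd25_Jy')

['22222']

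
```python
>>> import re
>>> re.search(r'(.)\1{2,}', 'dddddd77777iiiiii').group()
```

'dddddd'

`\1` is not a pattern — it's the concrete string captured by group 1, re-applied verbatim.
The match spans [0:6] → 'dddddd'.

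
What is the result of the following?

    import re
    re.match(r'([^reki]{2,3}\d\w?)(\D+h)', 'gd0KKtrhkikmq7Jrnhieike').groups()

('gd0K', 'Ktrh')

This matches 2 to 3 of any character except [reki], then a digit, then optionally a word character (captured); then one or more of a non-digit, then the literal 'h' (captured).
`match` is anchored at position 0; if the pattern doesn't fit there, it returns None.
The match spans [0:8] → 'gd0KKtrh'.
Captured: group 1 = 'gd0K', group 2 = 'Ktrh'.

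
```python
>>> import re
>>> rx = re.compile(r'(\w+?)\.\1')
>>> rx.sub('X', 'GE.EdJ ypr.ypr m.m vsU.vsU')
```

The backreference `\1` re-matches whatever the first group consumed, character for character.
Matches: at [1:4] → 'E.E'; at [7:14] → 'ypr.ypr'; at [15:18] → 'm.m'; at [19:26] → 'vsU.vsU'.
Every occurrence is swapped for 'X'.

'GXdJ X X X'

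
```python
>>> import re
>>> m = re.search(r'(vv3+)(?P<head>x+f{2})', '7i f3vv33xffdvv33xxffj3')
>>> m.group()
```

The match spans [5:12] → 'vv33xff'.

'vv33xff'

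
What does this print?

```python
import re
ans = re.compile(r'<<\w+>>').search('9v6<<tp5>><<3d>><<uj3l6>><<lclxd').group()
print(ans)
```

<<tp5>>

`search` walks the string left to right and returns the first match it finds.
The match spans [3:10] → '<<tp5>>'.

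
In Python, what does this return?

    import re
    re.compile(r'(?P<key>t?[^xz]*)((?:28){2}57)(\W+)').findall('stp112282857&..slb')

This matches optionally a literal 't', then zero or more of any character except [xz] (captured as 'key'); then the literal '28' repeated 2 times, then the literal '57' (captured); then one or more of a non-word character (captured).
Matches: at [0:15] match 'stp112282857&..', groups = ('stp112', '282857', '&..').
3 groups means the one result is a tuple of 3 captured strings — 1 here.

[('stp112', '282857', '&..')]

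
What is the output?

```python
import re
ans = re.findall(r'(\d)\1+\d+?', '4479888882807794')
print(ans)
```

['4', '8', '7']

`\1` is not a pattern — it's the concrete string captured by group 1, re-applied verbatim.
One capturing group, so `findall` returns just the captured substring from each match — 3 in all.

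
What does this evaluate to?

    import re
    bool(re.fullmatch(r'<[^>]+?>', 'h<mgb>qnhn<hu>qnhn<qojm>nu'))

False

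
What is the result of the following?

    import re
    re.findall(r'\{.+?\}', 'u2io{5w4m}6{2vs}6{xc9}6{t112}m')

['{5w4m}', '{2vs}', '{xc9}', '{t112}']

A non-greedy quantifier consumes as few characters as it can — just enough that the remainder of the pattern still matches from where it stops; whatever follows it matches normally.
Since nothing is captured, `findall` lists the 4 matched substrings directly.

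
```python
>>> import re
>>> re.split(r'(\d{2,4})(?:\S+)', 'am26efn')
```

['am', '26', '']

The pattern matches 2 to 4 of a digit (captured); then one or more of a non-whitespace character (non-capturing group).
Matches to split on: at [2:7] → '26efn'.
With a capturing group present, the delimiter's captured portion is kept in the result list.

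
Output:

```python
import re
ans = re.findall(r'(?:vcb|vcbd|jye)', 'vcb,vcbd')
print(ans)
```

['vcb', 'vcb']

Alternation isn't longest-match — the leftmost alternative that fits at this position is chosen.
Walking the string: at [0:3] → 'vcb'; at [4:7] → 'vcb'.
`findall` yields the raw match text (2 of them) because the pattern has no groups.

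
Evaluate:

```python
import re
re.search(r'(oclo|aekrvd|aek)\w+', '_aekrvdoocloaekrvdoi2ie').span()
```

`search` walks the string left to right and returns the first match it finds.
The match spans [1:23] → 'aekrvdoocloaekrvdoi2ie'.
Captured: group 1 = 'aekrvd'.

(1, 23)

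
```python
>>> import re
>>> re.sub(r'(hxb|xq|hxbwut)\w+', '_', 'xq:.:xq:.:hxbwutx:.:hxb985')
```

Matches: at [10:17] → 'hxbwutx'; at [20:26] → 'hxb985'.
Each match is replaced by '_'.

'xq:.:xq:.:_:.:_'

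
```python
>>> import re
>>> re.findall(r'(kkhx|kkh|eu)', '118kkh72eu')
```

['kkh', 'eu']

One capturing group, so `findall` returns just the captured substring from each match — 2 in all.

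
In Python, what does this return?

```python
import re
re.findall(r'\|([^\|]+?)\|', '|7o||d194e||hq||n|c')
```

['7o', 'd194e', 'hq', 'n']

One capturing group, so `findall` returns just the captured substring from each match — 4 in all.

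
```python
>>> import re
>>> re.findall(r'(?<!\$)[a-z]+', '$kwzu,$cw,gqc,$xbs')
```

['wzu', 'w', 'gqc', 'bs']

Because the assertion is negative and zero-width, positions next to the forbidden text are skipped.
Scanning left to right: at [2:5] → 'wzu'; at [8:9] → 'w'; at [10:13] → 'gqc'; at [16:18] → 'bs'.
Since nothing is captured, `findall` lists the 4 matched substrings directly.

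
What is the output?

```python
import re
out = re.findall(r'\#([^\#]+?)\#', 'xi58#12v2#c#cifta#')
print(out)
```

['12v2', 'cifta']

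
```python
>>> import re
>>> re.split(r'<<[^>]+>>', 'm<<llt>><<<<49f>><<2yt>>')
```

The string is cut at each match, leaving 4 pieces.

['m', '', '', '']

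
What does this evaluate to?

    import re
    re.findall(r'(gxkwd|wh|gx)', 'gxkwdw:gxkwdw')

['gxkwd', 'gxkwd']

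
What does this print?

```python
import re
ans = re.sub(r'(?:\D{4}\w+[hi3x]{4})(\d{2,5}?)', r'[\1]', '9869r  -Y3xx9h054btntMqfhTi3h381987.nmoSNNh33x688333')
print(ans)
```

A `+?`/`*?`/`{m,n}?` starts at its minimum and grows only as far as needed for what follows to match.
`\1` in the replacement pulls in group 1's text for each match.

9869[81]987[68]8333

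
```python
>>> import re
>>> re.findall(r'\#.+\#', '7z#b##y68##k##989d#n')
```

['#b##y68##k##989d#']

Scanning left to right: at [2:19] → '#b##y68##k##989d#'.
`findall` yields the raw match text (1 of them) because the pattern has no groups.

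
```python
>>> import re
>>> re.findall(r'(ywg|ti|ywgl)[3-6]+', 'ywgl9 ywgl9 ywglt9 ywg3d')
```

['ywg']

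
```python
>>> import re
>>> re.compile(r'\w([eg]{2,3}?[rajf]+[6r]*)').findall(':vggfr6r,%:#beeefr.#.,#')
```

['ggfr6r', 'eeefr']

The pattern matches a word character; then 2 to 3 of one of [eg] (lazy), then one or more of one of [rajf], then zero or more of one of [6r] (captured).
Scanning left to right: at [1:8] match 'vggfr6r', group 1 = 'ggfr6r'; at [12:18] match 'beeefr', group 1 = 'eeefr'.
One capturing group, so `findall` returns just the captured substring from each match — 2 in all.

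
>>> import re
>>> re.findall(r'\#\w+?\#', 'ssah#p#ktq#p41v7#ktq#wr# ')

['#p#', '#p41v7#', '#wr#']

Walking the string: at [4:7] → '#p#'; at [10:17] → '#p41v7#'; at [20:24] → '#wr#'.
No capturing groups, so `findall` returns the 3 full match strings.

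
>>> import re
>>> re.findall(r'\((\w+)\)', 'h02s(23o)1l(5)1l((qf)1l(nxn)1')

['23o', '5', 'qf', 'nxn']

With a single group, `findall` returns only what that group captured — 4 items.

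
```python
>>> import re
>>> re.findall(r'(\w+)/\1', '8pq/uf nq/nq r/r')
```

['nq', 'r']

After group 1 captures some text, `\1` only succeeds where that same text appears again.
With a single group, `findall` returns only what that group captured — 2 items.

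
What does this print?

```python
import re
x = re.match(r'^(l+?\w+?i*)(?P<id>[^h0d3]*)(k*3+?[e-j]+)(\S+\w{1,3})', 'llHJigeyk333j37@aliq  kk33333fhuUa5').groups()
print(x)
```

The match spans [0:20] → 'llHJigeyk333j37@aliq'.
Captured: group 1 = 'll', group 2 = 'HJigeyk', group 3 = '333j', group 4 = '37@aliq'.

('ll', 'HJigeyk', '333j', '37@aliq')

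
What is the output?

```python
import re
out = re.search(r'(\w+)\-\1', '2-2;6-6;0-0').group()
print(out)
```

2-2

The backreference `\1` re-matches whatever the first group consumed, character for character.
The match spans [0:3] → '2-2'.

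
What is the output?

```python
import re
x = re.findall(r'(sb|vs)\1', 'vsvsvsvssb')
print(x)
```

['vs', 'vs']

`\1` has to match the exact text group 1 already captured.
Walking the string: at [0:4] match 'vsvs', group 1 = 'vs'; at [4:8] match 'vsvs', group 1 = 'vs'.
With a single group, `findall` returns only what that group captured — 2 items.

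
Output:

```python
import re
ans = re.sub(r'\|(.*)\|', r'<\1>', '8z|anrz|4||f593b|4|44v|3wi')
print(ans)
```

`\1` in the replacement pulls in group 1's text for each match.

8z<anrz|4||f593b|4|44v>3wi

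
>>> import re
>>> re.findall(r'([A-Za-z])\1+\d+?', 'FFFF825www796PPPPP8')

The backreference `\1` re-matches whatever the first group consumed, character for character.
Walking the string: at [0:5] match 'FFFF8', group 1 = 'F'; at [7:11] match 'www7', group 1 = 'w'; at [13:19] match 'PPPPP8', group 1 = 'P'.
Because there's exactly one group, `findall` drops the full match and keeps group 1 from each hit.

['F', 'w', 'P']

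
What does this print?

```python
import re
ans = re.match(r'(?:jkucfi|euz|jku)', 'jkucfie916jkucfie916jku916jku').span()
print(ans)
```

The regex engine tests alternatives in the order written; an earlier branch that matches wins even if a later one would match more.
`match` is anchored at position 0; if the pattern doesn't fit there, it returns None.
The match spans [0:6] → 'jkucfi'.

(0, 6)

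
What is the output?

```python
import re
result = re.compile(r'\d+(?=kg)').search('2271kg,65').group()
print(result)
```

Lookahead/lookbehind check context without consuming it, so the matched span excludes the asserted characters.
`re.search` tries every starting position until one works.
The match spans [0:4] → '2271'.

2271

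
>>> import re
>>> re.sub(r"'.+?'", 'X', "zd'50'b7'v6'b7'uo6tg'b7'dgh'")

Matches: at [2:6] → "'50'"; at [8:12] → "'v6'"; at [14:21] → "'uo6tg'"; at [23:28] → "'dgh'".
`sub` substitutes 'X' at each match site.

'zdXb7Xb7Xb7X'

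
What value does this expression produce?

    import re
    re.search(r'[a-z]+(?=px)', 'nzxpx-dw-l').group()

The lookaround is zero-width — it requires the adjacent text to match without consuming it, so the asserted text isn't part of the match.
The match spans [0:3] → 'nzx'.

'nzx'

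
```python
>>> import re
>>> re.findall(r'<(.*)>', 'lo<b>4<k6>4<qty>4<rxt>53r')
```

['b>4<k6>4<qty>4<rxt']

Scanning left to right: at [2:22] match '<b>4<k6>4<qty>4<rxt>', group 1 = 'b>4<k6>4<qty>4<rxt'.
One capturing group, so `findall` returns just the captured substring from the one match — 1 in all.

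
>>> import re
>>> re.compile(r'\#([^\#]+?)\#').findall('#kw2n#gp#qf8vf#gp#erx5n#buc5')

['kw2n', 'qf8vf', 'erx5n']

Walking the string: at [0:6] match '#kw2n#', group 1 = 'kw2n'; at [8:15] match '#qf8vf#', group 1 = 'qf8vf'; at [17:24] match '#erx5n#', group 1 = 'erx5n'.
`findall` collects group 1 from each match (3 total).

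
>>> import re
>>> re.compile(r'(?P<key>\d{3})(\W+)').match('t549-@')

None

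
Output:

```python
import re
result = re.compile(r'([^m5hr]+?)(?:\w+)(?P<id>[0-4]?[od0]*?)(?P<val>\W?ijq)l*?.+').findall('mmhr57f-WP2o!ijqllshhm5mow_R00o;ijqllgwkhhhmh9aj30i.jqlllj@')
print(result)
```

[('7f-', '', '!ijq')]

Pattern: one or more of any character except [m5hr] (lazy) (captured); then one or more of a word character (non-capturing group); then optionally a character in [0-4], then zero or more of one of [od0] (lazy) (captured as 'id'); then optionally a non-word character, then the literal 'ijq' (captured as 'val'); then zero or more of a literal 'l' (lazy), then one or more of any character.
Scanning left to right: at [5:59] match '7f-WP2o!ijqllshhm5mow_R00o;ijqllgwkhhhmh9aj30i.jqlllj@', groups = ('7f-', '', '!ijq').
3 groups means the one result is a tuple of 3 captured strings — 1 here.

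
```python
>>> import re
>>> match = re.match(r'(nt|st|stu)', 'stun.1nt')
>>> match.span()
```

(0, 2)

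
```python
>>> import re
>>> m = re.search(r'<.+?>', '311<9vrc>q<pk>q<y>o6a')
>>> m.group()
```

The match spans [3:9] → '<9vrc>'.

'<9vrc>'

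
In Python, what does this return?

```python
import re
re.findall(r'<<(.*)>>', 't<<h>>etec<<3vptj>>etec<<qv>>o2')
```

One capturing group, so `findall` returns just the captured substring from the one match — 1 in all.

['h>>etec<<3vptj>>etec<<qv']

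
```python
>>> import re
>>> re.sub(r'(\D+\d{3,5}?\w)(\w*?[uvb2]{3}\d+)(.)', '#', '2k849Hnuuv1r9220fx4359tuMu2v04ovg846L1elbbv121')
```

'2#9220##'

Pattern: one or more of a non-digit, then 3 to 5 of a digit (lazy), then a word character (captured); then zero or more of a word character (lazy), then exactly 3 of one of [uvb2], then one or more of a digit (captured); then any character (captured).
With the lazy modifier that quantifier settles for the fewest repetitions that let the rest of the pattern succeed (the atoms after it are unaffected and can still be greedy).
Matches: at [1:12] → 'k849Hnuuv1r'; at [16:31] → 'fx4359tuMu2v04o'; at [31:46] → 'vg846L1elbbv121'.
`sub` substitutes '#' at each match site.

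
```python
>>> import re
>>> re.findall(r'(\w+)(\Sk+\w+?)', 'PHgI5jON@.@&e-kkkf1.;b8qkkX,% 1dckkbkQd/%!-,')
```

[('e', '-kkkf'), ('b8q', 'kkX'), ('1dckk', 'bkQ')]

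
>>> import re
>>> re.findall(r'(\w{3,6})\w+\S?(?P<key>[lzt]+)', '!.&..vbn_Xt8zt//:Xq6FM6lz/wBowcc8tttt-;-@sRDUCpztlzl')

The pattern matches 3 to 6 of a word character (captured); then one or more of a word character, then optionally a non-whitespace character; then one or more of one of [lzt] (captured as 'key').
Walking the string: at [5:14] match 'vbn_Xt8zt', groups = ('vbn_Xt', 't'); at [17:25] match 'Xq6FM6lz', groups = ('Xq6FM6', 'z'); at [26:37] match 'wBowcc8tttt', groups = ('wBowcc', 't'); at [41:52] match 'sRDUCpztlzl', groups = ('sRDUCp', 'l').
`findall` packs the 2 group values into a tuple for every match.

[('vbn_Xt', 't'), ('Xq6FM6', 'z'), ('wBowcc', 't'), ('sRDUCp', 'l')]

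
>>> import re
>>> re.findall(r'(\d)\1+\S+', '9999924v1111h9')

['9']

A backreference is literal: `\1` must see the identical characters the first group matched.
Scanning left to right: at [0:14] match '9999924v1111h9', group 1 = '9'.
`findall` collects group 1 from the one match (1 total).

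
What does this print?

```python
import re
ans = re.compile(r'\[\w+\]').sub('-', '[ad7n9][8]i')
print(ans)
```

--i

Each match is replaced by '-'.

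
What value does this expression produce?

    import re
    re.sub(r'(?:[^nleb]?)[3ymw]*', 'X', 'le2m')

'XlXeXX'

Pattern: optionally any character except [nleb] (non-capturing group); then zero or more of one of [3ymw].
Matches: at [0:0] → ''; at [1:1] → ''; at [2:4] → '2m'; at [4:4] → ''.
Every occurrence is swapped for 'X'.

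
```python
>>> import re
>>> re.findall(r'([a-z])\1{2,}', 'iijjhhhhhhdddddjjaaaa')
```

['h', 'd', 'a']

`\1` has to match the exact text group 1 already captured.
Walking the string: at [4:10] match 'hhhhhh', group 1 = 'h'; at [10:15] match 'ddddd', group 1 = 'd'; at [17:21] match 'aaaa', group 1 = 'a'.
`findall` collects group 1 from each match (3 total).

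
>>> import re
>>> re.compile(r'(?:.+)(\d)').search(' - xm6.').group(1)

The match spans [0:6] → ' - xm6'.
Captured: group 1 = '6'.

'6'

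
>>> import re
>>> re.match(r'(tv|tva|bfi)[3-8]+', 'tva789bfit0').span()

With `match`, the pattern is implicitly anchored at the beginning.
The match spans [0:5] → 'tva78'.
Captured: group 1 = 'tva'.

(0, 5)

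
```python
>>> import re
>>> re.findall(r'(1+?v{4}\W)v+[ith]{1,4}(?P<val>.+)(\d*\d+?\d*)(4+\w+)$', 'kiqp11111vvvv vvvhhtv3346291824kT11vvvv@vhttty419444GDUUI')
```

This matches one or more of a literal '1' (lazy), then exactly 4 of the literal 'v', then a non-word character (captured); then one or more of a literal 'v', then 1 to 4 of one of [ith]; then one or more of any character (captured as 'val'); then zero or more of a digit, then one or more of a digit (lazy), then zero or more of a digit (captured); then one or more of the literal '4', then one or more of a word character (captured); then anchored at the end.
Scanning left to right: at [4:57] match '11111vvvv vvvhhtv3346291824kT11vvvv@vhttty419444GDUUI', groups = ('11111vvvv ', 'v3346291824kT11vvvv@vhttty4194', '4', '4GDUUI').
Multiple groups make `findall` return tuples — one 4-tuple for the one match.

[('11111vvvv ', 'v3346291824kT11vvvv@vhttty4194', '4', '4GDUUI')]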